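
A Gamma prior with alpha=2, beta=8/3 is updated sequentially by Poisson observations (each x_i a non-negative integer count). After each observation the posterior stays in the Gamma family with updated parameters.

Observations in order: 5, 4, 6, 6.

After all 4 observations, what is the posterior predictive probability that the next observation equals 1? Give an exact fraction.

obs 1: x=5 → posterior Gamma(7, 11/3)
obs 2: x=4 → posterior Gamma(11, 14/3)
obs 3: x=6 → posterior Gamma(17, 17/3)
obs 4: x=6 → posterior Gamma(23, 20/3)

2516582400000000000000000000000/20880467999847912034355032910567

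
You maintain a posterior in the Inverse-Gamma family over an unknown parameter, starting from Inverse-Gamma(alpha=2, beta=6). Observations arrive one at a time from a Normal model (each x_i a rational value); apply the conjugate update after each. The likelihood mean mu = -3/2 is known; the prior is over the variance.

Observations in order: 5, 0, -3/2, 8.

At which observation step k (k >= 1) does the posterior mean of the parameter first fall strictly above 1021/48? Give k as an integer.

obs 1: x=5 → posterior Inverse-Gamma(5/2, 217/8)
obs 2: x=0 → posterior Inverse-Gamma(3, 113/4)
obs 3: x=-3/2 → posterior Inverse-Gamma(7/2, 113/4)
obs 4: x=8 → posterior Inverse-Gamma(4, 587/8)

k = 4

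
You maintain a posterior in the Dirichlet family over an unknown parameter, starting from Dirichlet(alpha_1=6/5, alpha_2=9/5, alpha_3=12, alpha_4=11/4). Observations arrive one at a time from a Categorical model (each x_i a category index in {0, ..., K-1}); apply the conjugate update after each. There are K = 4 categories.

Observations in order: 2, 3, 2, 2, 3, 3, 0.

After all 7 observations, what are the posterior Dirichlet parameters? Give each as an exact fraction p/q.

obs 1: x=2 → posterior Dirichlet(6/5, 9/5, 13, 11/4)
obs 2: x=3 → posterior Dirichlet(6/5, 9/5, 13, 15/4)
obs 3: x=2 → posterior Dirichlet(6/5, 9/5, 14, 15/4)
obs 4: x=2 → posterior Dirichlet(6/5, 9/5, 15, 15/4)
obs 5: x=3 → posterior Dirichlet(6/5, 9/5, 15, 19/4)
obs 6: x=3 → posterior Dirichlet(6/5, 9/5, 15, 23/4)
obs 7: x=0 → posterior Dirichlet(11/5, 9/5, 15, 23/4)

alpha_1=11/5, alpha_2=9/5, alpha_3=15, alpha_4=23/4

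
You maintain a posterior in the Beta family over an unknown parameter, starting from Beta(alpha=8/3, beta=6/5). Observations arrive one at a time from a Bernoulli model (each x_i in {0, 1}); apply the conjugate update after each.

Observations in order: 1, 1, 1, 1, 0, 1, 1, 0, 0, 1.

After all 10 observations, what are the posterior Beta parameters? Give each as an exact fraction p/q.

alpha=29/3, beta=21/5

obs 1: x=1 → posterior Beta(11/3, 6/5)
obs 2: x=1 → posterior Beta(14/3, 6/5)
obs 3: x=1 → posterior Beta(17/3, 6/5)
obs 4: x=1 → posterior Beta(20/3, 6/5)
obs 5: x=0 → posterior Beta(20/3, 11/5)
obs 6: x=1 → posterior Beta(23/3, 11/5)
obs 7: x=1 → posterior Beta(26/3, 11/5)
obs 8: x=0 → posterior Beta(26/3, 16/5)
obs 9: x=0 → posterior Beta(26/3, 21/5)
obs 10: x=1 → posterior Beta(29/3, 21/5)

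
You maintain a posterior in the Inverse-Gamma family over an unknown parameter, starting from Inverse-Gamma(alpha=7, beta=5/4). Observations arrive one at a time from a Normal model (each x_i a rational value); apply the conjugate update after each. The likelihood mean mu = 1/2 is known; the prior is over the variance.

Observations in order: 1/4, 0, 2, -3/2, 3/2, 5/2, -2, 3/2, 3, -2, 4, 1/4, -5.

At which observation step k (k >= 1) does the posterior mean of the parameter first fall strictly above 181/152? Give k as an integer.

obs 1: x=1/4 → posterior Inverse-Gamma(15/2, 41/32)
obs 2: x=0 → posterior Inverse-Gamma(8, 45/32)
obs 3: x=2 → posterior Inverse-Gamma(17/2, 81/32)
obs 4: x=-3/2 → posterior Inverse-Gamma(9, 145/32)
obs 5: x=3/2 → posterior Inverse-Gamma(19/2, 161/32)
obs 6: x=5/2 → posterior Inverse-Gamma(10, 225/32)
obs 7: x=-2 → posterior Inverse-Gamma(21/2, 325/32)
obs 8: x=3/2 → posterior Inverse-Gamma(11, 341/32)
obs 9: x=3 → posterior Inverse-Gamma(23/2, 441/32)
obs 10: x=-2 → posterior Inverse-Gamma(12, 541/32)
obs 11: x=4 → posterior Inverse-Gamma(25/2, 737/32)
obs 12: x=1/4 → posterior Inverse-Gamma(13, 369/16)
obs 13: x=-5 → posterior Inverse-Gamma(27/2, 611/16)

k = 9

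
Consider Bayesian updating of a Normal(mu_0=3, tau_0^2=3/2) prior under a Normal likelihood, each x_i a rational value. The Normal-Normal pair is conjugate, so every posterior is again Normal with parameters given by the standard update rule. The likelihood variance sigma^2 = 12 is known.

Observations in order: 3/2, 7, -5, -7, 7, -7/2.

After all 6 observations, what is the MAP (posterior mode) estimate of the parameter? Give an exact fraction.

obs 1: x=3/2 → posterior Normal(17/6, 4/3)
obs 2: x=7 → posterior Normal(13/4, 6/5)
obs 3: x=-5 → posterior Normal(5/2, 12/11)
obs 4: x=-7 → posterior Normal(41/24, 1)
obs 5: x=7 → posterior Normal(55/26, 12/13)
obs 6: x=-7/2 → posterior Normal(12/7, 6/7)

12/7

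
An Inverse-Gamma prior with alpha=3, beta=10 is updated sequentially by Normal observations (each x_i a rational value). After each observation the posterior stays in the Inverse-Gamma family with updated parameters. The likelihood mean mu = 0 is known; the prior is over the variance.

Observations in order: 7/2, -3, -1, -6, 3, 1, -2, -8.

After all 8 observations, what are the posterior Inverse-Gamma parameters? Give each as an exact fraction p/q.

obs 1: x=7/2 → posterior Inverse-Gamma(7/2, 129/8)
obs 2: x=-3 → posterior Inverse-Gamma(4, 165/8)
obs 3: x=-1 → posterior Inverse-Gamma(9/2, 169/8)
obs 4: x=-6 → posterior Inverse-Gamma(5, 313/8)
obs 5: x=3 → posterior Inverse-Gamma(11/2, 349/8)
obs 6: x=1 → posterior Inverse-Gamma(6, 353/8)
obs 7: x=-2 → posterior Inverse-Gamma(13/2, 369/8)
obs 8: x=-8 → posterior Inverse-Gamma(7, 625/8)

alpha=7, beta=625/8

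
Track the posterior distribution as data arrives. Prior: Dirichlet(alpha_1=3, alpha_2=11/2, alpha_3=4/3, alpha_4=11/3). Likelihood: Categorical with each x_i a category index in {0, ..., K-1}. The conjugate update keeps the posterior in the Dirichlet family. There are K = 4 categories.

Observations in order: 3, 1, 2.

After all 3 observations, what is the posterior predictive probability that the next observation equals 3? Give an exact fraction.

28/99

obs 1: x=3 → posterior Dirichlet(3, 11/2, 4/3, 14/3)
obs 2: x=1 → posterior Dirichlet(3, 13/2, 4/3, 14/3)
obs 3: x=2 → posterior Dirichlet(3, 13/2, 7/3, 14/3)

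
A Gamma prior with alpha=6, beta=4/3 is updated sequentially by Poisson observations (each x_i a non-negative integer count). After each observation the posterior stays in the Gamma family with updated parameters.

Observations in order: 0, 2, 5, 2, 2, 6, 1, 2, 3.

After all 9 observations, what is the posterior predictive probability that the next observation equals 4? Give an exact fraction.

6467014521462722784963935560525859735798238899745/43222937152090500041963420960699836597860080549888

obs 1: x=0 → posterior Gamma(6, 7/3)
obs 2: x=2 → posterior Gamma(8, 10/3)
obs 3: x=5 → posterior Gamma(13, 13/3)
obs 4: x=2 → posterior Gamma(15, 16/3)
obs 5: x=2 → posterior Gamma(17, 19/3)
obs 6: x=6 → posterior Gamma(23, 22/3)
obs 7: x=1 → posterior Gamma(24, 25/3)
obs 8: x=2 → posterior Gamma(26, 28/3)
obs 9: x=3 → posterior Gamma(29, 31/3)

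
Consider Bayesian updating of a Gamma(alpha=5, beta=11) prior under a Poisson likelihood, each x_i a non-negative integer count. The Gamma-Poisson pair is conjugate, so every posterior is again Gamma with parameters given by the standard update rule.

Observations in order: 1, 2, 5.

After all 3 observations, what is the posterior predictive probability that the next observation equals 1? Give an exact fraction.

10318292052303872/29192926025390625

obs 1: x=1 → posterior Gamma(6, 12)
obs 2: x=2 → posterior Gamma(8, 13)
obs 3: x=5 → posterior Gamma(13, 14)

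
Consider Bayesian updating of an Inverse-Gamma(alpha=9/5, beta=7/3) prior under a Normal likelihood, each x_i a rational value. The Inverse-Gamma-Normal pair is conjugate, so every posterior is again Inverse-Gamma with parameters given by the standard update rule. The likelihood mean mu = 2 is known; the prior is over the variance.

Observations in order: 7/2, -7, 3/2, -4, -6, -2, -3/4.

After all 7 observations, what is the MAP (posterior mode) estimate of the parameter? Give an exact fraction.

obs 1: x=7/2 → posterior Inverse-Gamma(23/10, 83/24)
obs 2: x=-7 → posterior Inverse-Gamma(14/5, 1055/24)
obs 3: x=3/2 → posterior Inverse-Gamma(33/10, 529/12)
obs 4: x=-4 → posterior Inverse-Gamma(19/5, 745/12)
obs 5: x=-6 → posterior Inverse-Gamma(43/10, 1129/12)
obs 6: x=-2 → posterior Inverse-Gamma(24/5, 1225/12)
obs 7: x=-3/4 → posterior Inverse-Gamma(53/10, 10163/96)

50815/3024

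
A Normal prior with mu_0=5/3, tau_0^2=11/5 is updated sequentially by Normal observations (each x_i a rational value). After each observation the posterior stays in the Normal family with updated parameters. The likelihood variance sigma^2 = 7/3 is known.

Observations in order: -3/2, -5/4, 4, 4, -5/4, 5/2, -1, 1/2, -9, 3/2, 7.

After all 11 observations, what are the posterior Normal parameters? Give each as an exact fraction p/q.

obs 1: x=-3/2 → posterior Normal(53/408, 77/68)
obs 2: x=-5/4 → posterior Normal(-389/1212, 77/101)
obs 3: x=4 → posterior Normal(1195/1608, 77/134)
obs 4: x=4 → posterior Normal(2779/2004, 77/167)
obs 5: x=-5/4 → posterior Normal(571/600, 77/200)
obs 6: x=5/2 → posterior Normal(1637/1398, 77/233)
obs 7: x=-1 → posterior Normal(1439/1596, 11/38)
obs 8: x=1/2 → posterior Normal(769/897, 77/299)
obs 9: x=-9 → posterior Normal(-61/498, 77/332)
obs 10: x=3/2 → posterior Normal(53/2190, 77/365)
obs 11: x=7 → posterior Normal(1439/2388, 77/398)

mu_0=1439/2388, tau_0^2=77/398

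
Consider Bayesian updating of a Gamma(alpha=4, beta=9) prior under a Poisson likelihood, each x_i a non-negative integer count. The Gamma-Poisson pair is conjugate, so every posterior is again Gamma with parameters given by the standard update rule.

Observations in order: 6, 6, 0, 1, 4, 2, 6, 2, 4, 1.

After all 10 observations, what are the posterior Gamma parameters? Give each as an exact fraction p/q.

obs 1: x=6 → posterior Gamma(10, 10)
obs 2: x=6 → posterior Gamma(16, 11)
obs 3: x=0 → posterior Gamma(16, 12)
obs 4: x=1 → posterior Gamma(17, 13)
obs 5: x=4 → posterior Gamma(21, 14)
obs 6: x=2 → posterior Gamma(23, 15)
obs 7: x=6 → posterior Gamma(29, 16)
obs 8: x=2 → posterior Gamma(31, 17)
obs 9: x=4 → posterior Gamma(35, 18)
obs 10: x=1 → posterior Gamma(36, 19)

alpha=36, beta=19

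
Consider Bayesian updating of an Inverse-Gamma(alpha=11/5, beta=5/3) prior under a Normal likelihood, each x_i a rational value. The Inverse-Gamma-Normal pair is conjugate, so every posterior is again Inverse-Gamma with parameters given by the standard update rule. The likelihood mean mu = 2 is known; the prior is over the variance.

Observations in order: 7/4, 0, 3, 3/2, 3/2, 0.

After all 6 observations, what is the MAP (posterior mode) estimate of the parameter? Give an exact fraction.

obs 1: x=7/4 → posterior Inverse-Gamma(27/10, 163/96)
obs 2: x=0 → posterior Inverse-Gamma(16/5, 355/96)
obs 3: x=3 → posterior Inverse-Gamma(37/10, 403/96)
obs 4: x=3/2 → posterior Inverse-Gamma(21/5, 415/96)
obs 5: x=3/2 → posterior Inverse-Gamma(47/10, 427/96)
obs 6: x=0 → posterior Inverse-Gamma(26/5, 619/96)

3095/2976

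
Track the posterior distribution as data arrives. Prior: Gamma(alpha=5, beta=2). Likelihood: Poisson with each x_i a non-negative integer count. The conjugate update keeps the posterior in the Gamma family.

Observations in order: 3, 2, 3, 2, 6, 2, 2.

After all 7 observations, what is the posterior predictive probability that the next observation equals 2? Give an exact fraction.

obs 1: x=3 → posterior Gamma(8, 3)
obs 2: x=2 → posterior Gamma(10, 4)
obs 3: x=3 → posterior Gamma(13, 5)
obs 4: x=2 → posterior Gamma(15, 6)
obs 5: x=6 → posterior Gamma(21, 7)
obs 6: x=2 → posterior Gamma(23, 8)
obs 7: x=2 → posterior Gamma(25, 9)

9332673839994083654013237/40000000000000000000000000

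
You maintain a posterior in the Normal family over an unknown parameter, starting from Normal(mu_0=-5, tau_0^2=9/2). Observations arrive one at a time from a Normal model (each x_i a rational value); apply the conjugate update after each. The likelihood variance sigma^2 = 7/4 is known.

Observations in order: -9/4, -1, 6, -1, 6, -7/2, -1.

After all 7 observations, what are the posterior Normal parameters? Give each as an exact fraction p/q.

obs 1: x=-9/4 → posterior Normal(-151/50, 63/50)
obs 2: x=-1 → posterior Normal(-187/86, 63/86)
obs 3: x=6 → posterior Normal(29/122, 63/122)
obs 4: x=-1 → posterior Normal(-7/158, 63/158)
obs 5: x=6 → posterior Normal(209/194, 63/194)
obs 6: x=-7/2 → posterior Normal(83/230, 63/230)
obs 7: x=-1 → posterior Normal(47/266, 9/38)

mu_0=47/266, tau_0^2=9/38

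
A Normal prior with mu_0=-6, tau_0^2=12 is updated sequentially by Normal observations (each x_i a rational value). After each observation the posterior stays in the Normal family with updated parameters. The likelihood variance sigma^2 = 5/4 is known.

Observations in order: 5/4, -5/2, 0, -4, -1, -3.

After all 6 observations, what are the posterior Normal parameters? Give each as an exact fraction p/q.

obs 1: x=5/4 → posterior Normal(30/53, 60/53)
obs 2: x=-5/2 → posterior Normal(-90/101, 60/101)
obs 3: x=0 → posterior Normal(-90/149, 60/149)
obs 4: x=-4 → posterior Normal(-282/197, 60/197)
obs 5: x=-1 → posterior Normal(-66/49, 12/49)
obs 6: x=-3 → posterior Normal(-474/293, 60/293)

mu_0=-474/293, tau_0^2=60/293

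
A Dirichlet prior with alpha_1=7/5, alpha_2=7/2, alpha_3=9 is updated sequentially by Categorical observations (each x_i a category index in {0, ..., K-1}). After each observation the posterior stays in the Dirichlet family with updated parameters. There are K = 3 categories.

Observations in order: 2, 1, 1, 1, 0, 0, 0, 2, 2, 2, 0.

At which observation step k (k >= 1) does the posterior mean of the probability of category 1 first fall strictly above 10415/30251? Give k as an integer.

k = 4

obs 1: x=2 → posterior Dirichlet(7/5, 7/2, 10)
obs 2: x=1 → posterior Dirichlet(7/5, 9/2, 10)
obs 3: x=1 → posterior Dirichlet(7/5, 11/2, 10)
obs 4: x=1 → posterior Dirichlet(7/5, 13/2, 10)
obs 5: x=0 → posterior Dirichlet(12/5, 13/2, 10)
obs 6: x=0 → posterior Dirichlet(17/5, 13/2, 10)
obs 7: x=0 → posterior Dirichlet(22/5, 13/2, 10)
obs 8: x=2 → posterior Dirichlet(22/5, 13/2, 11)
obs 9: x=2 → posterior Dirichlet(22/5, 13/2, 12)
obs 10: x=2 → posterior Dirichlet(22/5, 13/2, 13)
obs 11: x=0 → posterior Dirichlet(27/5, 13/2, 13)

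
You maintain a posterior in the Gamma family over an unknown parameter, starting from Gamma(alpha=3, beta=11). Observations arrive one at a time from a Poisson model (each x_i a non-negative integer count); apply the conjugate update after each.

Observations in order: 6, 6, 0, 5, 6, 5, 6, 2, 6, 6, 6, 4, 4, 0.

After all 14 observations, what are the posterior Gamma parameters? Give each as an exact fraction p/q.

obs 1: x=6 → posterior Gamma(9, 12)
obs 2: x=6 → posterior Gamma(15, 13)
obs 3: x=0 → posterior Gamma(15, 14)
obs 4: x=5 → posterior Gamma(20, 15)
obs 5: x=6 → posterior Gamma(26, 16)
obs 6: x=5 → posterior Gamma(31, 17)
obs 7: x=6 → posterior Gamma(37, 18)
obs 8: x=2 → posterior Gamma(39, 19)
obs 9: x=6 → posterior Gamma(45, 20)
obs 10: x=6 → posterior Gamma(51, 21)
obs 11: x=6 → posterior Gamma(57, 22)
obs 12: x=4 → posterior Gamma(61, 23)
obs 13: x=4 → posterior Gamma(65, 24)
obs 14: x=0 → posterior Gamma(65, 25)

alpha=65, beta=25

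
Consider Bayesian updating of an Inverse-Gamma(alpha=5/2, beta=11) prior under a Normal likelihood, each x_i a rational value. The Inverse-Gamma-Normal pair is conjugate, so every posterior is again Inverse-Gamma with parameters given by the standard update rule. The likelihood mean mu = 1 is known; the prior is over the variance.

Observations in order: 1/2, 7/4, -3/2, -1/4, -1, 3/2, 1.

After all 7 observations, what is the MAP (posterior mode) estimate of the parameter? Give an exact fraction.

obs 1: x=1/2 → posterior Inverse-Gamma(3, 89/8)
obs 2: x=7/4 → posterior Inverse-Gamma(7/2, 365/32)
obs 3: x=-3/2 → posterior Inverse-Gamma(4, 465/32)
obs 4: x=-1/4 → posterior Inverse-Gamma(9/2, 245/16)
obs 5: x=-1 → posterior Inverse-Gamma(5, 277/16)
obs 6: x=3/2 → posterior Inverse-Gamma(11/2, 279/16)
obs 7: x=1 → posterior Inverse-Gamma(6, 279/16)

279/112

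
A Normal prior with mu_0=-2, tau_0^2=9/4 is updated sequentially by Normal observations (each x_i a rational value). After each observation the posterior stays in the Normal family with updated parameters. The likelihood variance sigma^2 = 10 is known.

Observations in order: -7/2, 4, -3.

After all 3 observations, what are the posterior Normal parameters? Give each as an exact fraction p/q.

mu_0=-205/134, tau_0^2=90/67

obs 1: x=-7/2 → posterior Normal(-223/98, 90/49)
obs 2: x=4 → posterior Normal(-151/116, 45/29)
obs 3: x=-3 → posterior Normal(-205/134, 90/67)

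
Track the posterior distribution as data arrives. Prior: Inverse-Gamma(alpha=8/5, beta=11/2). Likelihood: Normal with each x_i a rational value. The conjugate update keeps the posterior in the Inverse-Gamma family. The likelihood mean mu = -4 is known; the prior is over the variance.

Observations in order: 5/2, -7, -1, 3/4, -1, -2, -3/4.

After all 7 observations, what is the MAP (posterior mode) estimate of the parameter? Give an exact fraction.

4695/488

obs 1: x=5/2 → posterior Inverse-Gamma(21/10, 213/8)
obs 2: x=-7 → posterior Inverse-Gamma(13/5, 249/8)
obs 3: x=-1 → posterior Inverse-Gamma(31/10, 285/8)
obs 4: x=3/4 → posterior Inverse-Gamma(18/5, 1501/32)
obs 5: x=-1 → posterior Inverse-Gamma(41/10, 1645/32)
obs 6: x=-2 → posterior Inverse-Gamma(23/5, 1709/32)
obs 7: x=-3/4 → posterior Inverse-Gamma(51/10, 939/16)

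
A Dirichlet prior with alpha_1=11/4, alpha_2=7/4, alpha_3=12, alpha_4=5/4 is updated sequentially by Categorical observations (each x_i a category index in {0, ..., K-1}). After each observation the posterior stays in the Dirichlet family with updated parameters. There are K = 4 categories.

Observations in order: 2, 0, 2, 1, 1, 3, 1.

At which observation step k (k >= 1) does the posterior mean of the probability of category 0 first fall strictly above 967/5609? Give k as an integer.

k = 2

obs 1: x=2 → posterior Dirichlet(11/4, 7/4, 13, 5/4)
obs 2: x=0 → posterior Dirichlet(15/4, 7/4, 13, 5/4)
obs 3: x=2 → posterior Dirichlet(15/4, 7/4, 14, 5/4)
obs 4: x=1 → posterior Dirichlet(15/4, 11/4, 14, 5/4)
obs 5: x=1 → posterior Dirichlet(15/4, 15/4, 14, 5/4)
obs 6: x=3 → posterior Dirichlet(15/4, 15/4, 14, 9/4)
obs 7: x=1 → posterior Dirichlet(15/4, 19/4, 14, 9/4)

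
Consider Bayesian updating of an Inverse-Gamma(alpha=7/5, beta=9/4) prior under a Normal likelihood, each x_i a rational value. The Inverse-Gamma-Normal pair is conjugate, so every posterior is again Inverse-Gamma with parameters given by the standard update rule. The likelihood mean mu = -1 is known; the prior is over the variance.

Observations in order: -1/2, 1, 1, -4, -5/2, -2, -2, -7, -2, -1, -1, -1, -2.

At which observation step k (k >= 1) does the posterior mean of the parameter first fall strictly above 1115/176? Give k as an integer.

obs 1: x=-1/2 → posterior Inverse-Gamma(19/10, 19/8)
obs 2: x=1 → posterior Inverse-Gamma(12/5, 35/8)
obs 3: x=1 → posterior Inverse-Gamma(29/10, 51/8)
obs 4: x=-4 → posterior Inverse-Gamma(17/5, 87/8)
obs 5: x=-5/2 → posterior Inverse-Gamma(39/10, 12)
obs 6: x=-2 → posterior Inverse-Gamma(22/5, 25/2)
obs 7: x=-2 → posterior Inverse-Gamma(49/10, 13)
obs 8: x=-7 → posterior Inverse-Gamma(27/5, 31)
obs 9: x=-2 → posterior Inverse-Gamma(59/10, 63/2)
obs 10: x=-1 → posterior Inverse-Gamma(32/5, 63/2)
obs 11: x=-1 → posterior Inverse-Gamma(69/10, 63/2)
obs 12: x=-1 → posterior Inverse-Gamma(37/5, 63/2)
obs 13: x=-2 → posterior Inverse-Gamma(79/10, 32)

k = 8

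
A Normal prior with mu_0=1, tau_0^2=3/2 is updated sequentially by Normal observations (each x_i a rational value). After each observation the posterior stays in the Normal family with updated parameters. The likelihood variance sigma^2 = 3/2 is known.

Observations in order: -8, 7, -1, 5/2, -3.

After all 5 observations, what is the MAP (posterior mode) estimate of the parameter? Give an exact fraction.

-1/4

obs 1: x=-8 → posterior Normal(-7/2, 3/4)
obs 2: x=7 → posterior Normal(0, 1/2)
obs 3: x=-1 → posterior Normal(-1/4, 3/8)
obs 4: x=5/2 → posterior Normal(3/10, 3/10)
obs 5: x=-3 → posterior Normal(-1/4, 1/4)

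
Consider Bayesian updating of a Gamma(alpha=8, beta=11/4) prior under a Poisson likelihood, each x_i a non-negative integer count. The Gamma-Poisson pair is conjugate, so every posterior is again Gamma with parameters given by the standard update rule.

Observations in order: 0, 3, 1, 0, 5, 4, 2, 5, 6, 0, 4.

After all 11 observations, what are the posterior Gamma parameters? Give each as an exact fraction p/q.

obs 1: x=0 → posterior Gamma(8, 15/4)
obs 2: x=3 → posterior Gamma(11, 19/4)
obs 3: x=1 → posterior Gamma(12, 23/4)
obs 4: x=0 → posterior Gamma(12, 27/4)
obs 5: x=5 → posterior Gamma(17, 31/4)
obs 6: x=4 → posterior Gamma(21, 35/4)
obs 7: x=2 → posterior Gamma(23, 39/4)
obs 8: x=5 → posterior Gamma(28, 43/4)
obs 9: x=6 → posterior Gamma(34, 47/4)
obs 10: x=0 → posterior Gamma(34, 51/4)
obs 11: x=4 → posterior Gamma(38, 55/4)

alpha=38, beta=55/4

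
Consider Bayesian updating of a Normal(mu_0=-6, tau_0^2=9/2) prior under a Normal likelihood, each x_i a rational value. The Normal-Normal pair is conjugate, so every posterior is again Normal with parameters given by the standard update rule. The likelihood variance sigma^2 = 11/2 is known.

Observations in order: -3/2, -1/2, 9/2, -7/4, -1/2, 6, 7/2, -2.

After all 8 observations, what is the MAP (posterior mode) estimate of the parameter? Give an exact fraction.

15/332

obs 1: x=-3/2 → posterior Normal(-159/40, 99/40)
obs 2: x=-1/2 → posterior Normal(-84/29, 99/58)
obs 3: x=9/2 → posterior Normal(-87/76, 99/76)
obs 4: x=-7/4 → posterior Normal(-237/188, 99/94)
obs 5: x=-1/2 → posterior Normal(-255/224, 99/112)
obs 6: x=6 → posterior Normal(-3/20, 99/130)
obs 7: x=7/2 → posterior Normal(87/296, 99/148)
obs 8: x=-2 → posterior Normal(15/332, 99/166)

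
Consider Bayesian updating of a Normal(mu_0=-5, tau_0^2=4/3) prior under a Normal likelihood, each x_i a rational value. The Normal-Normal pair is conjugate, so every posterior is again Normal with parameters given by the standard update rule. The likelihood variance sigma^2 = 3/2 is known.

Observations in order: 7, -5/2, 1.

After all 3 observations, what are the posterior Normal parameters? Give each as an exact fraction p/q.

mu_0=-1/33, tau_0^2=4/11

obs 1: x=7 → posterior Normal(11/17, 12/17)
obs 2: x=-5/2 → posterior Normal(-9/25, 12/25)
obs 3: x=1 → posterior Normal(-1/33, 4/11)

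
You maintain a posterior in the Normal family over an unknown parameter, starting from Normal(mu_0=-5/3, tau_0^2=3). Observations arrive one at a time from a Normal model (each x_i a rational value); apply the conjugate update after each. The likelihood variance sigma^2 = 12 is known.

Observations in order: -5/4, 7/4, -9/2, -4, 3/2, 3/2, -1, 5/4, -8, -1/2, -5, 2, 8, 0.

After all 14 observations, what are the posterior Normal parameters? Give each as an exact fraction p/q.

mu_0=-179/216, tau_0^2=2/3

obs 1: x=-5/4 → posterior Normal(-19/12, 12/5)
obs 2: x=7/4 → posterior Normal(-37/36, 2)
obs 3: x=-9/2 → posterior Normal(-32/21, 12/7)
obs 4: x=-4 → posterior Normal(-11/6, 3/2)
obs 5: x=3/2 → posterior Normal(-79/54, 4/3)
obs 6: x=3/2 → posterior Normal(-7/6, 6/5)
obs 7: x=-1 → posterior Normal(-38/33, 12/11)
obs 8: x=5/4 → posterior Normal(-137/144, 1)
obs 9: x=-8 → posterior Normal(-233/156, 12/13)
obs 10: x=-1/2 → posterior Normal(-239/168, 6/7)
obs 11: x=-5 → posterior Normal(-299/180, 4/5)
obs 12: x=2 → posterior Normal(-275/192, 3/4)
obs 13: x=8 → posterior Normal(-179/204, 12/17)
obs 14: x=0 → posterior Normal(-179/216, 2/3)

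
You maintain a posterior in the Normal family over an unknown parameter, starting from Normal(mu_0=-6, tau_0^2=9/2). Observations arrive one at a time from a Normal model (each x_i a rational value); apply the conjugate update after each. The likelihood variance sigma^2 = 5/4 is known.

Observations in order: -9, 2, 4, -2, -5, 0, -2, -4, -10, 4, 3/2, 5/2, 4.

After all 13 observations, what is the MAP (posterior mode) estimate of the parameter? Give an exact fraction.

obs 1: x=-9 → posterior Normal(-192/23, 45/46)
obs 2: x=2 → posterior Normal(-156/41, 45/82)
obs 3: x=4 → posterior Normal(-84/59, 45/118)
obs 4: x=-2 → posterior Normal(-120/77, 45/154)
obs 5: x=-5 → posterior Normal(-42/19, 9/38)
obs 6: x=0 → posterior Normal(-210/113, 45/226)
obs 7: x=-2 → posterior Normal(-246/131, 45/262)
obs 8: x=-4 → posterior Normal(-318/149, 45/298)
obs 9: x=-10 → posterior Normal(-498/167, 45/334)
obs 10: x=4 → posterior Normal(-426/185, 9/74)
obs 11: x=3/2 → posterior Normal(-57/29, 45/406)
obs 12: x=5/2 → posterior Normal(-354/221, 45/442)
obs 13: x=4 → posterior Normal(-282/239, 45/478)

-282/239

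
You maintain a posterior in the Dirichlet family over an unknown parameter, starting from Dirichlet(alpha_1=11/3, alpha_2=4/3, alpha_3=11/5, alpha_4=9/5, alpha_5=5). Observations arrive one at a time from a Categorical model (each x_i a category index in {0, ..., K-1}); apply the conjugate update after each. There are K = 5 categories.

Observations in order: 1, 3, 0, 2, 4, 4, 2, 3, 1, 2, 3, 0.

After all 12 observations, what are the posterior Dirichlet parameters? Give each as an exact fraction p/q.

alpha_1=17/3, alpha_2=10/3, alpha_3=26/5, alpha_4=24/5, alpha_5=7

obs 1: x=1 → posterior Dirichlet(11/3, 7/3, 11/5, 9/5, 5)
obs 2: x=3 → posterior Dirichlet(11/3, 7/3, 11/5, 14/5, 5)
obs 3: x=0 → posterior Dirichlet(14/3, 7/3, 11/5, 14/5, 5)
obs 4: x=2 → posterior Dirichlet(14/3, 7/3, 16/5, 14/5, 5)
obs 5: x=4 → posterior Dirichlet(14/3, 7/3, 16/5, 14/5, 6)
obs 6: x=4 → posterior Dirichlet(14/3, 7/3, 16/5, 14/5, 7)
obs 7: x=2 → posterior Dirichlet(14/3, 7/3, 21/5, 14/5, 7)
obs 8: x=3 → posterior Dirichlet(14/3, 7/3, 21/5, 19/5, 7)
obs 9: x=1 → posterior Dirichlet(14/3, 10/3, 21/5, 19/5, 7)
obs 10: x=2 → posterior Dirichlet(14/3, 10/3, 26/5, 19/5, 7)
obs 11: x=3 → posterior Dirichlet(14/3, 10/3, 26/5, 24/5, 7)
obs 12: x=0 → posterior Dirichlet(17/3, 10/3, 26/5, 24/5, 7)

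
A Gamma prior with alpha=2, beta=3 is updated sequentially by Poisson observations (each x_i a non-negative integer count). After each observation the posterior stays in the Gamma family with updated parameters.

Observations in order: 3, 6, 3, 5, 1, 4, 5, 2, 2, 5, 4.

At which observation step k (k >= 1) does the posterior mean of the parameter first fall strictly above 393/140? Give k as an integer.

obs 1: x=3 → posterior Gamma(5, 4)
obs 2: x=6 → posterior Gamma(11, 5)
obs 3: x=3 → posterior Gamma(14, 6)
obs 4: x=5 → posterior Gamma(19, 7)
obs 5: x=1 → posterior Gamma(20, 8)
obs 6: x=4 → posterior Gamma(24, 9)
obs 7: x=5 → posterior Gamma(29, 10)
obs 8: x=2 → posterior Gamma(31, 11)
obs 9: x=2 → posterior Gamma(33, 12)
obs 10: x=5 → posterior Gamma(38, 13)
obs 11: x=4 → posterior Gamma(42, 14)

k = 7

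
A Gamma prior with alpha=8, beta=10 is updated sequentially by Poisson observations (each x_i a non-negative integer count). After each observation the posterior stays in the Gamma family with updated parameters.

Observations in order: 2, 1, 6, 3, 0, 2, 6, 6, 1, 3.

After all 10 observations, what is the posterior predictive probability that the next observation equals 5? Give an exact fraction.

1113475425448755200000000000000000000000000000000000000/34135823067412405261341512451566463326809746506282585241

obs 1: x=2 → posterior Gamma(10, 11)
obs 2: x=1 → posterior Gamma(11, 12)
obs 3: x=6 → posterior Gamma(17, 13)
obs 4: x=3 → posterior Gamma(20, 14)
obs 5: x=0 → posterior Gamma(20, 15)
obs 6: x=2 → posterior Gamma(22, 16)
obs 7: x=6 → posterior Gamma(28, 17)
obs 8: x=6 → posterior Gamma(34, 18)
obs 9: x=1 → posterior Gamma(35, 19)
obs 10: x=3 → posterior Gamma(38, 20)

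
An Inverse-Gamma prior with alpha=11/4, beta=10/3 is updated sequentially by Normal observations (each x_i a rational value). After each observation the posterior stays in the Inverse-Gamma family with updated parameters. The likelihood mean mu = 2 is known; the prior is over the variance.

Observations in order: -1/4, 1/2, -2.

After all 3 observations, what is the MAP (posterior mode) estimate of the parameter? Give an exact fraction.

1439/504

obs 1: x=-1/4 → posterior Inverse-Gamma(13/4, 563/96)
obs 2: x=1/2 → posterior Inverse-Gamma(15/4, 671/96)
obs 3: x=-2 → posterior Inverse-Gamma(17/4, 1439/96)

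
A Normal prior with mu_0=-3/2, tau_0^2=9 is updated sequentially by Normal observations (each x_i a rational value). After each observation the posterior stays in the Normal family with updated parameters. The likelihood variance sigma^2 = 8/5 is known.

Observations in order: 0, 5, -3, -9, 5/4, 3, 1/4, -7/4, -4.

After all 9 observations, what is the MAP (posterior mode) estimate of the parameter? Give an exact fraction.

-219/236

obs 1: x=0 → posterior Normal(-12/53, 72/53)
obs 2: x=5 → posterior Normal(213/98, 36/49)
obs 3: x=-3 → posterior Normal(6/11, 72/143)
obs 4: x=-9 → posterior Normal(-327/188, 18/47)
obs 5: x=5/4 → posterior Normal(-1083/932, 72/233)
obs 6: x=3 → posterior Normal(-543/1112, 36/139)
obs 7: x=1/4 → posterior Normal(-249/646, 72/323)
obs 8: x=-7/4 → posterior Normal(-813/1472, 9/46)
obs 9: x=-4 → posterior Normal(-219/236, 72/413)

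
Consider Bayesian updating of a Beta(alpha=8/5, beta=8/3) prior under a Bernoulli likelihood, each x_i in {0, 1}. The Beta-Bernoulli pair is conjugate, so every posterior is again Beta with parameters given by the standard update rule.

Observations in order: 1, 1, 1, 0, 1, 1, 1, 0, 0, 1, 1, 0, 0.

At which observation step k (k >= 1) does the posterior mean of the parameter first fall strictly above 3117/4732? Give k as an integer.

obs 1: x=1 → posterior Beta(13/5, 8/3)
obs 2: x=1 → posterior Beta(18/5, 8/3)
obs 3: x=1 → posterior Beta(23/5, 8/3)
obs 4: x=0 → posterior Beta(23/5, 11/3)
obs 5: x=1 → posterior Beta(28/5, 11/3)
obs 6: x=1 → posterior Beta(33/5, 11/3)
obs 7: x=1 → posterior Beta(38/5, 11/3)
obs 8: x=0 → posterior Beta(38/5, 14/3)
obs 9: x=0 → posterior Beta(38/5, 17/3)
obs 10: x=1 → posterior Beta(43/5, 17/3)
obs 11: x=1 → posterior Beta(48/5, 17/3)
obs 12: x=0 → posterior Beta(48/5, 20/3)
obs 13: x=0 → posterior Beta(48/5, 23/3)

k = 7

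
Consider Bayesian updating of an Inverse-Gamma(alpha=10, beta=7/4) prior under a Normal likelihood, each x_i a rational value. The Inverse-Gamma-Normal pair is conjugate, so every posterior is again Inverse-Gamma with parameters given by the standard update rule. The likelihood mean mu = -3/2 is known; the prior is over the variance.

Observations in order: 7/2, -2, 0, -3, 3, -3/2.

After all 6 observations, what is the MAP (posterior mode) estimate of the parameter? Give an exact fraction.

obs 1: x=7/2 → posterior Inverse-Gamma(21/2, 57/4)
obs 2: x=-2 → posterior Inverse-Gamma(11, 115/8)
obs 3: x=0 → posterior Inverse-Gamma(23/2, 31/2)
obs 4: x=-3 → posterior Inverse-Gamma(12, 133/8)
obs 5: x=3 → posterior Inverse-Gamma(25/2, 107/4)
obs 6: x=-3/2 → posterior Inverse-Gamma(13, 107/4)

107/56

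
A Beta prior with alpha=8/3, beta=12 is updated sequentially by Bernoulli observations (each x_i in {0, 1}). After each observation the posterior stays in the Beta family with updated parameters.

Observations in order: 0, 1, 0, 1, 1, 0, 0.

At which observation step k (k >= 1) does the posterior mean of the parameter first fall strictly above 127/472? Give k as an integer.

k = 5

obs 1: x=0 → posterior Beta(8/3, 13)
obs 2: x=1 → posterior Beta(11/3, 13)
obs 3: x=0 → posterior Beta(11/3, 14)
obs 4: x=1 → posterior Beta(14/3, 14)
obs 5: x=1 → posterior Beta(17/3, 14)
obs 6: x=0 → posterior Beta(17/3, 15)
obs 7: x=0 → posterior Beta(17/3, 16)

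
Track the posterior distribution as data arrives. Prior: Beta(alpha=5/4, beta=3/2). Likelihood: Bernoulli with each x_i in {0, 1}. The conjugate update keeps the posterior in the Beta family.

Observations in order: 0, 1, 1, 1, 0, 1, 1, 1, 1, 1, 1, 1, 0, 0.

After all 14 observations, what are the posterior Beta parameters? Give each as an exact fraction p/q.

alpha=45/4, beta=11/2

obs 1: x=0 → posterior Beta(5/4, 5/2)
obs 2: x=1 → posterior Beta(9/4, 5/2)
obs 3: x=1 → posterior Beta(13/4, 5/2)
obs 4: x=1 → posterior Beta(17/4, 5/2)
obs 5: x=0 → posterior Beta(17/4, 7/2)
obs 6: x=1 → posterior Beta(21/4, 7/2)
obs 7: x=1 → posterior Beta(25/4, 7/2)
obs 8: x=1 → posterior Beta(29/4, 7/2)
obs 9: x=1 → posterior Beta(33/4, 7/2)
obs 10: x=1 → posterior Beta(37/4, 7/2)
obs 11: x=1 → posterior Beta(41/4, 7/2)
obs 12: x=1 → posterior Beta(45/4, 7/2)
obs 13: x=0 → posterior Beta(45/4, 9/2)
obs 14: x=0 → posterior Beta(45/4, 11/2)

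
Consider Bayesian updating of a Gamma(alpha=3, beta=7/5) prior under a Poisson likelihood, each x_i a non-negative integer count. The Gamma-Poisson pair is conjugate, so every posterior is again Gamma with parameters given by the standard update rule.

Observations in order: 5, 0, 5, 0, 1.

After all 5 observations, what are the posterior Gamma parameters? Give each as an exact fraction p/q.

obs 1: x=5 → posterior Gamma(8, 12/5)
obs 2: x=0 → posterior Gamma(8, 17/5)
obs 3: x=5 → posterior Gamma(13, 22/5)
obs 4: x=0 → posterior Gamma(13, 27/5)
obs 5: x=1 → posterior Gamma(14, 32/5)

alpha=14, beta=32/5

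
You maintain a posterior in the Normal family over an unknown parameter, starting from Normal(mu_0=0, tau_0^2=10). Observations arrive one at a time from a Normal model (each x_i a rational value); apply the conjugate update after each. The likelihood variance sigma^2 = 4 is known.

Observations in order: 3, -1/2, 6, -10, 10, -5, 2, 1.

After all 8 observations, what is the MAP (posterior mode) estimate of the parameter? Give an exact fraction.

obs 1: x=3 → posterior Normal(15/7, 20/7)
obs 2: x=-1/2 → posterior Normal(25/24, 5/3)
obs 3: x=6 → posterior Normal(5/2, 20/17)
obs 4: x=-10 → posterior Normal(-15/44, 10/11)
obs 5: x=10 → posterior Normal(85/54, 20/27)
obs 6: x=-5 → posterior Normal(35/64, 5/8)
obs 7: x=2 → posterior Normal(55/74, 20/37)
obs 8: x=1 → posterior Normal(65/84, 10/21)

65/84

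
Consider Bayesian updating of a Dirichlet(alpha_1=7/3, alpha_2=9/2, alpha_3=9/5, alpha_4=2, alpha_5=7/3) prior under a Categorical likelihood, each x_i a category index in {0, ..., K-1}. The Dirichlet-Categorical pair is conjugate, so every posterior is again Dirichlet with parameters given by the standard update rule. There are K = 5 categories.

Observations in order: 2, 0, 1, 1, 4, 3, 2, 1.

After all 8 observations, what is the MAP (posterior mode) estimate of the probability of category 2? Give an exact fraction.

84/479

obs 1: x=2 → posterior Dirichlet(7/3, 9/2, 14/5, 2, 7/3)
obs 2: x=0 → posterior Dirichlet(10/3, 9/2, 14/5, 2, 7/3)
obs 3: x=1 → posterior Dirichlet(10/3, 11/2, 14/5, 2, 7/3)
obs 4: x=1 → posterior Dirichlet(10/3, 13/2, 14/5, 2, 7/3)
obs 5: x=4 → posterior Dirichlet(10/3, 13/2, 14/5, 2, 10/3)
obs 6: x=3 → posterior Dirichlet(10/3, 13/2, 14/5, 3, 10/3)
obs 7: x=2 → posterior Dirichlet(10/3, 13/2, 19/5, 3, 10/3)
obs 8: x=1 → posterior Dirichlet(10/3, 15/2, 19/5, 3, 10/3)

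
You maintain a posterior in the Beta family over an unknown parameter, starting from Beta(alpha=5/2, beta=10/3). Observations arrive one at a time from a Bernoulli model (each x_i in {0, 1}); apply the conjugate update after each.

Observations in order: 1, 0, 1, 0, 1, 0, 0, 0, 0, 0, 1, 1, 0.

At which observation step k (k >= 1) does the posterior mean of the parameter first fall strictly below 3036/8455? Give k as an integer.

k = 10

obs 1: x=1 → posterior Beta(7/2, 10/3)
obs 2: x=0 → posterior Beta(7/2, 13/3)
obs 3: x=1 → posterior Beta(9/2, 13/3)
obs 4: x=0 → posterior Beta(9/2, 16/3)
obs 5: x=1 → posterior Beta(11/2, 16/3)
obs 6: x=0 → posterior Beta(11/2, 19/3)
obs 7: x=0 → posterior Beta(11/2, 22/3)
obs 8: x=0 → posterior Beta(11/2, 25/3)
obs 9: x=0 → posterior Beta(11/2, 28/3)
obs 10: x=0 → posterior Beta(11/2, 31/3)
obs 11: x=1 → posterior Beta(13/2, 31/3)
obs 12: x=1 → posterior Beta(15/2, 31/3)
obs 13: x=0 → posterior Beta(15/2, 34/3)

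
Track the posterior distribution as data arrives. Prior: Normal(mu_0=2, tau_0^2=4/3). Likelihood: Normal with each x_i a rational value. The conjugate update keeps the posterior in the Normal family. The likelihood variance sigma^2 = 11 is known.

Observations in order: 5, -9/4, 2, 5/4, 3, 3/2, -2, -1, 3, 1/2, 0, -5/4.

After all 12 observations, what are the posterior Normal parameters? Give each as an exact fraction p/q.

mu_0=35/27, tau_0^2=44/81

obs 1: x=5 → posterior Normal(86/37, 44/37)
obs 2: x=-9/4 → posterior Normal(77/41, 44/41)
obs 3: x=2 → posterior Normal(17/9, 44/45)
obs 4: x=5/4 → posterior Normal(90/49, 44/49)
obs 5: x=3 → posterior Normal(102/53, 44/53)
obs 6: x=3/2 → posterior Normal(36/19, 44/57)
obs 7: x=-2 → posterior Normal(100/61, 44/61)
obs 8: x=-1 → posterior Normal(96/65, 44/65)
obs 9: x=3 → posterior Normal(36/23, 44/69)
obs 10: x=1/2 → posterior Normal(110/73, 44/73)
obs 11: x=0 → posterior Normal(10/7, 4/7)
obs 12: x=-5/4 → posterior Normal(35/27, 44/81)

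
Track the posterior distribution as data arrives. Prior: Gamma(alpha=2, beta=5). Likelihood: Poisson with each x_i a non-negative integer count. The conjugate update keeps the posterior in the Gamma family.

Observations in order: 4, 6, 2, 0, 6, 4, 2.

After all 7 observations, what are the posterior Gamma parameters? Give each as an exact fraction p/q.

alpha=26, beta=12

obs 1: x=4 → posterior Gamma(6, 6)
obs 2: x=6 → posterior Gamma(12, 7)
obs 3: x=2 → posterior Gamma(14, 8)
obs 4: x=0 → posterior Gamma(14, 9)
obs 5: x=6 → posterior Gamma(20, 10)
obs 6: x=4 → posterior Gamma(24, 11)
obs 7: x=2 → posterior Gamma(26, 12)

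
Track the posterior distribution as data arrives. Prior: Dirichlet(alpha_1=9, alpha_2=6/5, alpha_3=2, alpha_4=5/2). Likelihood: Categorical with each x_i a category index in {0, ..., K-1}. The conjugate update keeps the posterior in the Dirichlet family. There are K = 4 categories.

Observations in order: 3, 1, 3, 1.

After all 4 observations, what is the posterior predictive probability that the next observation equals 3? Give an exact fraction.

obs 1: x=3 → posterior Dirichlet(9, 6/5, 2, 7/2)
obs 2: x=1 → posterior Dirichlet(9, 11/5, 2, 7/2)
obs 3: x=3 → posterior Dirichlet(9, 11/5, 2, 9/2)
obs 4: x=1 → posterior Dirichlet(9, 16/5, 2, 9/2)

45/187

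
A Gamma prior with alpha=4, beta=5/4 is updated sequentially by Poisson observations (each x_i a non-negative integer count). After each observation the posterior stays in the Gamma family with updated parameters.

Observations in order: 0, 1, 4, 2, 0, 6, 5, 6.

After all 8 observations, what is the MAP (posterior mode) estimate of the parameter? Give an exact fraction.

108/37

obs 1: x=0 → posterior Gamma(4, 9/4)
obs 2: x=1 → posterior Gamma(5, 13/4)
obs 3: x=4 → posterior Gamma(9, 17/4)
obs 4: x=2 → posterior Gamma(11, 21/4)
obs 5: x=0 → posterior Gamma(11, 25/4)
obs 6: x=6 → posterior Gamma(17, 29/4)
obs 7: x=5 → posterior Gamma(22, 33/4)
obs 8: x=6 → posterior Gamma(28, 37/4)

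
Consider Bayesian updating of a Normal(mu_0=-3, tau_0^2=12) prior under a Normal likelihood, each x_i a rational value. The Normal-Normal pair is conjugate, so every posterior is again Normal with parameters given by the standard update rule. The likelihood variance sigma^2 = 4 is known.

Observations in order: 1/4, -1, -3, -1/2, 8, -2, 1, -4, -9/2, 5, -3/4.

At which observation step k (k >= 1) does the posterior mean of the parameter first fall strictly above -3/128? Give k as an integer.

obs 1: x=1/4 → posterior Normal(-9/16, 3)
obs 2: x=-1 → posterior Normal(-3/4, 12/7)
obs 3: x=-3 → posterior Normal(-57/40, 6/5)
obs 4: x=-1/2 → posterior Normal(-63/52, 12/13)
obs 5: x=8 → posterior Normal(33/64, 3/4)
obs 6: x=-2 → posterior Normal(9/76, 12/19)
obs 7: x=1 → posterior Normal(21/88, 6/11)
obs 8: x=-4 → posterior Normal(-27/100, 12/25)
obs 9: x=-9/2 → posterior Normal(-81/112, 3/7)
obs 10: x=5 → posterior Normal(-21/124, 12/31)
obs 11: x=-3/4 → posterior Normal(-15/68, 6/17)

k = 5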